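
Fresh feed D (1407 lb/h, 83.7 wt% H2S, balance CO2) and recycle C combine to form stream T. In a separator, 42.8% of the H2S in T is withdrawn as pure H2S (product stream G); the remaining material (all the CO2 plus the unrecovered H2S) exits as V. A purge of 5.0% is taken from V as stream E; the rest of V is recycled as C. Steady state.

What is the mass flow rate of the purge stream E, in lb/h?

CO2 enters only via D and leaves only via the purge: 1407×0.163 = 0.050×(CO2 in V), and the separator passes all CO2, so CO2 in T = CO2 in V = 4586.8 lb/h.
H2S in T: m_A = 1407×0.837 + (1−0.050)·(1−0.428)·m_A, so m_A = 1177.7/0.4566 = 2579.2 lb/h.
V = (1−0.428)×2579.2 + 4586.8 = 6062.1 lb/h.
Purge E = 0.050×6062.1 = 303.11 lb/h.

303.1 lb/h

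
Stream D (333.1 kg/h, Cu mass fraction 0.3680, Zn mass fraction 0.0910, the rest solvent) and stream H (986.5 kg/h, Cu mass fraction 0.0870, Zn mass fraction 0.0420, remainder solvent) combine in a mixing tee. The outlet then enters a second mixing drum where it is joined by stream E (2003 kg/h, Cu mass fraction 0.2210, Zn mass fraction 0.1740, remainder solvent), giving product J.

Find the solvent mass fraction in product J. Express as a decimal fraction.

0.6776

Overall, product flow = 3322.6 kg/h.
solvent in = 333.1×0.541 + 986.5×0.871 + 2003×0.605 = 2251.3 kg/h.
solvent fraction in J = 0.6776.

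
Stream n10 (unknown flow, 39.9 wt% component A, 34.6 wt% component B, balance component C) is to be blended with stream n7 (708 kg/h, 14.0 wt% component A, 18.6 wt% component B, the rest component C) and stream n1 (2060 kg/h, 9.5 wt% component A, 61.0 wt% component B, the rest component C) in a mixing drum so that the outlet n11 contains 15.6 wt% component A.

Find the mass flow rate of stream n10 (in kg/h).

563.7 kg/h

Let n10 be the unknown flow. Total out = 2768 + n10.
component A balance: 294.82 + 0.399·n10 = 0.156·(2768 + n10)
(0.399 − 0.156)·n10 = 0.156×2768 − 294.82 = 136.99
n10 = 136.99 / 0.243 = 563.74 kg/h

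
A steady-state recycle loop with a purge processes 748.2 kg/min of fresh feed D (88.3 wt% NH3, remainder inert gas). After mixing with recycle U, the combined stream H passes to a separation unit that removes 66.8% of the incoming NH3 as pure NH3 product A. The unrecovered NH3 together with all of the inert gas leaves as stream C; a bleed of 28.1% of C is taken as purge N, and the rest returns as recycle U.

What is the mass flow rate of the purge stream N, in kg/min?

inert gas enters only via D and leaves only via the purge: 748.2×0.117 = 0.281×(inert gas in C), and the separation unit passes all inert gas, so inert gas in H = inert gas in C = 311.53 kg/min.
NH3 in H: m_A = 748.2×0.883 + (1−0.281)·(1−0.668)·m_A, so m_A = 660.66/0.7613 = 867.81 kg/min.
C = (1−0.668)×867.81 + 311.53 = 599.64 kg/min.
Purge N = 0.281×599.64 = 168.5 kg/min.

168.5 kg/min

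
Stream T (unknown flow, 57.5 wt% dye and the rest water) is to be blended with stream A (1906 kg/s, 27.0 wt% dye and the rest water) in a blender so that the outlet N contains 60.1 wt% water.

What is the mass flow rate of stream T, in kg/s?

Let T be the unknown flow. Total out = 1906 + T.
water balance: 1391.4 + 0.425·T = 0.601·(1906 + T)
(0.425 − 0.601)·T = 0.601×1906 − 1391.4 = -245.87
T = -245.87 / -0.176 = 1397 kg/s

1397 kg/s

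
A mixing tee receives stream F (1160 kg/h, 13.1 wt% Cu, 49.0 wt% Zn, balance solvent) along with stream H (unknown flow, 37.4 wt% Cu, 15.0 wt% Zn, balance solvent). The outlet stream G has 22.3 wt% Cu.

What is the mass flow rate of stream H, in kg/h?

706.8 kg/h

Let H be the unknown flow. Total out = 1160 + H.
Cu balance: 151.96 + 0.374·H = 0.223·(1160 + H)
(0.374 − 0.223)·H = 0.223×1160 − 151.96 = 106.72
H = 106.72 / 0.151 = 706.75 kg/h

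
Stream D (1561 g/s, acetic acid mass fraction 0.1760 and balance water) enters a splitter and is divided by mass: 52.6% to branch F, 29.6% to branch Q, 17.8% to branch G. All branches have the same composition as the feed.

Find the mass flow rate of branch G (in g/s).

Branch G flow = 0.178×1561 = 277.86 g/s.

277.9 g/s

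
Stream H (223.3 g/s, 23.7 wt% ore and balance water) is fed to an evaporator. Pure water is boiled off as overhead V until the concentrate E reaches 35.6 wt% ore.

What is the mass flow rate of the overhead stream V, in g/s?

ore is conserved: 223.3×0.237 = 52.922 g/s all reports to the concentrate.
Concentrate = 52.922/(target fraction) = 148.66 g/s.
Overhead = 223.3 − 148.66 = 74.642 g/s.

74.64 g/s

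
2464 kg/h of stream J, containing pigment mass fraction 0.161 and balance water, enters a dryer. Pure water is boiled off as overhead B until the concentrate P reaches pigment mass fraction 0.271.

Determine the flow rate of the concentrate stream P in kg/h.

pigment is conserved: 2464×0.161 = 396.7 kg/h all reports to the concentrate.
Concentrate = 396.7/(target fraction) = 1463.9 kg/h.

1464 kg/h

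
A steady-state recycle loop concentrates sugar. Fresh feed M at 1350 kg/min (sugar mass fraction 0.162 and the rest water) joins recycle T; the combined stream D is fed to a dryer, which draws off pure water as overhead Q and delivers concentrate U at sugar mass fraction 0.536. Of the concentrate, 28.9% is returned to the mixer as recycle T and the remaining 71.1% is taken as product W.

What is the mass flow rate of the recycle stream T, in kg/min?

165.8 kg/min

Overall sugar balance (none leaves overhead): sugar in fresh feed = sugar in product, i.e. 1350×0.162 = (1−0.289)·U·0.536.
U = 218.7/(0.536×0.711) = 573.87 kg/min.
Recycle T = 0.289×573.87 = 165.85 kg/min.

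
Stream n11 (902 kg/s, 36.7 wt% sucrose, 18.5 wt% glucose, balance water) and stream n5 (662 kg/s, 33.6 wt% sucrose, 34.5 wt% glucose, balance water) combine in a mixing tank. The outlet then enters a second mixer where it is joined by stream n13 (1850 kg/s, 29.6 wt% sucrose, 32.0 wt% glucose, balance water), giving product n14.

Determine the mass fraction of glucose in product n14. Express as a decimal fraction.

0.289

Overall, product flow = 3414 kg/s.
glucose in = 902×0.185 + 662×0.345 + 1850×0.320 = 987.26 kg/s.
glucose fraction in n14 = 0.289.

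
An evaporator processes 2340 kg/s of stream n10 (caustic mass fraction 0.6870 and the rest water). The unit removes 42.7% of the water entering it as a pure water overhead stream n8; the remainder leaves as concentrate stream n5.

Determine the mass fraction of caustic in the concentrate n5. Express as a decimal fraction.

0.7930

caustic is not removed: 2340×0.687 = 1607.6 kg/s of caustic enters n5.
water entering = 2340×0.313 = 732.42 kg/s; overhead removed = 0.427×732.42 = 312.74 kg/s.
Concentrate = 2340 − 312.74 = 2027.3 kg/s.
Mass fraction = 1607.6/2027.3 = 0.7930.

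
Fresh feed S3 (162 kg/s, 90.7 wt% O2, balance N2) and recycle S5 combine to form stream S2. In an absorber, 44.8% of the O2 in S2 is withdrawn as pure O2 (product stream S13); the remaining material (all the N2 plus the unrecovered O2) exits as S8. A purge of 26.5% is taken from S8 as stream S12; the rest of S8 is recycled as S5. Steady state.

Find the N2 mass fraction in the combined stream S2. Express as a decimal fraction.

0.187

N2 enters only via S3 and leaves only via the purge: 162×0.093 = 0.265×(N2 in S8), and the absorber passes all N2, so N2 in S2 = N2 in S8 = 56.853 kg/s.
O2 in S2: m_A = 162×0.907 + (1−0.265)·(1−0.448)·m_A, so m_A = 146.93/0.5943 = 247.25 kg/s.
S2 = 247.25 + 56.853 = 304.1 kg/s.
N2 fraction in S2 = 56.853/304.1 = 0.187.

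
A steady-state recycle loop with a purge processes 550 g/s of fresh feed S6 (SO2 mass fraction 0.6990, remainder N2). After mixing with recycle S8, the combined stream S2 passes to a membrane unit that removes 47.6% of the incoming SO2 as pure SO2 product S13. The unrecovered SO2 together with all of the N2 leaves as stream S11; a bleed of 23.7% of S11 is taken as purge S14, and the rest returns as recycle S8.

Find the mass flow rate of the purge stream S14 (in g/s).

245.1 g/s

N2 enters only via S6 and leaves only via the purge: 550×0.301 = 0.237×(N2 in S11), and the membrane unit passes all N2, so N2 in S2 = N2 in S11 = 698.52 g/s.
SO2 in S2: m_A = 550×0.699 + (1−0.237)·(1−0.476)·m_A, so m_A = 384.45/0.6002 = 640.55 g/s.
S11 = (1−0.476)×640.55 + 698.52 = 1034.2 g/s.
Purge S14 = 0.237×1034.2 = 245.1 g/s.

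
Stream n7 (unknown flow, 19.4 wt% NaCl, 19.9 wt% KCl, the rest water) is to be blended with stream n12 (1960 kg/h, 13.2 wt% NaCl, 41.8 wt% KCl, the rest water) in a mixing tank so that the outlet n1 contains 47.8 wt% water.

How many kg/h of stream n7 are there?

Let n7 be the unknown flow. Total out = 1960 + n7.
water balance: 882 + 0.607·n7 = 0.478·(1960 + n7)
(0.607 − 0.478)·n7 = 0.478×1960 − 882 = 54.88
n7 = 54.88 / 0.129 = 425.43 kg/h

425.4 kg/h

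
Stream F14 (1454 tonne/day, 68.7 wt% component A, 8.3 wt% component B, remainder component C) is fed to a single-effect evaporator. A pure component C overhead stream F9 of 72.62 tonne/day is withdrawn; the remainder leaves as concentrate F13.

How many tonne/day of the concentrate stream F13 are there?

1381 tonne/day

Concentrate = 1454 − 72.62 = 1381.4 tonne/day.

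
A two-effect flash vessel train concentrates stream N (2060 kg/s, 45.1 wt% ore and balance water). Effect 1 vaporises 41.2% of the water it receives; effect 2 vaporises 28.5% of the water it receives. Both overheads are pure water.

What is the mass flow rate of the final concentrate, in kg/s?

1405 kg/s

water in feed = 2060×0.549 = 1130.9 kg/s.
After stage 1: water left = (1−0.412)×1130.9 = 664.99; stream total = 1594.1 kg/s.
After stage 2: water left = (1−0.285)×664.99 = 475.47; final concentrate = 1404.5 kg/s.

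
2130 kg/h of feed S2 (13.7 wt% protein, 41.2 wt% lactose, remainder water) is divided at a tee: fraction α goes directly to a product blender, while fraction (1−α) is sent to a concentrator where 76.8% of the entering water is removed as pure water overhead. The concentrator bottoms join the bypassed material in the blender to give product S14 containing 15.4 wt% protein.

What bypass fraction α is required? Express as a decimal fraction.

0.681

All 2130×0.137 = 291.81 kg/h of protein reaches S14, so S14 = 291.81/0.154 = 1894.9 kg/h and vapour = 235.13 kg/h.
The evaporator receives (1−α)·2130 of feed at 0.451 water and removes 0.768 of that water:
0.768×0.451×(1−α)×2130 = 235.13
(1−α) = 235.13/737.76 = 0.3187;  α = 0.6813.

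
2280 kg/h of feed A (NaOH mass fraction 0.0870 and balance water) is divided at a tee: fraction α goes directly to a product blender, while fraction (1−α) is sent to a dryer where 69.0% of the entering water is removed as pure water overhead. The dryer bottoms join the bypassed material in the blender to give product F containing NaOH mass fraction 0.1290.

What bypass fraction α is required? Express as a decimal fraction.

0.483

All 2280×0.087 = 198.36 kg/h of NaOH reaches F, so F = 198.36/0.129 = 1537.7 kg/h and vapour = 742.33 kg/h.
The evaporator receives (1−α)·2280 of feed at 0.913 water and removes 0.690 of that water:
0.690×0.913×(1−α)×2280 = 742.33
(1−α) = 742.33/1436.3 = 0.5168;  α = 0.4832.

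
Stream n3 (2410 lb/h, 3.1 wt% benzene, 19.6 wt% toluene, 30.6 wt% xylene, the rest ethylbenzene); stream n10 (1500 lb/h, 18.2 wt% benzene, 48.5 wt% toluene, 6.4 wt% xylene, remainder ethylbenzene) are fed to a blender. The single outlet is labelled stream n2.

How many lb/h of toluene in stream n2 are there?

toluene out = toluene in = 2410×0.196 + 1500×0.485 = 1199.9 lb/h.

1200 lb/h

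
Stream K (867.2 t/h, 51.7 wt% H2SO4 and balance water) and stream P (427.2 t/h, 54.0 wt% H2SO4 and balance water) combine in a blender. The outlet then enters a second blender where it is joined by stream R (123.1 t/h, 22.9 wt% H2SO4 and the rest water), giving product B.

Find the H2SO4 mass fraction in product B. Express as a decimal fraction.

0.499

Overall, product flow = 1417.5 t/h.
H2SO4 in = 867.2×0.517 + 427.2×0.540 + 123.1×0.229 = 707.22 t/h.
H2SO4 fraction in B = 0.499.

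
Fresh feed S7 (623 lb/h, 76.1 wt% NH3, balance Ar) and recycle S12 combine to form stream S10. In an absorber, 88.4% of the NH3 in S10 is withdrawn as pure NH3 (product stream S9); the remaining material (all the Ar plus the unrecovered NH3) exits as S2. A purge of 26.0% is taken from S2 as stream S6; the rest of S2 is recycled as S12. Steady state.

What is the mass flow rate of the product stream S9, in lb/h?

458.5 lb/h

NH3 in S10: m_A = 623×0.761 + (1−0.260)·(1−0.884)·m_A, so m_A = 474.1/0.9142 = 518.62 lb/h.
Product S9 = 0.884×518.62 = 458.46 lb/h.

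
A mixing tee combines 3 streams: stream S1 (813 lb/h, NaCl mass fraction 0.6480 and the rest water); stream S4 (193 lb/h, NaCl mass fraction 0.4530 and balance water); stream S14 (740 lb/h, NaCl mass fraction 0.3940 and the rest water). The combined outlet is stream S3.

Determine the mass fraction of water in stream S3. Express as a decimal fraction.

Total flow out = 813 + 193 + 740 = 1746 lb/h.
water in = 813×0.352 + 193×0.547 + 740×0.606 = 840.19 lb/h.
water mass fraction in S3 = 840.19/1746 = 0.4812.

0.4812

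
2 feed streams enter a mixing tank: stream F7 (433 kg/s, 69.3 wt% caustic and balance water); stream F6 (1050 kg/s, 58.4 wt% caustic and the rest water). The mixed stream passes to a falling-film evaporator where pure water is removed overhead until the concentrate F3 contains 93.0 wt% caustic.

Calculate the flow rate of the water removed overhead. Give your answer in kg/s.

caustic entering = 433×0.693 + 1050×0.584 = 913.27 kg/s.
All caustic reports to F3, so F3 = 913.27/0.930 = 982.01 kg/s.
Total feed = 1483 kg/s; overhead = 1483 − 982.01 = 500.99 kg/s.

501 kg/s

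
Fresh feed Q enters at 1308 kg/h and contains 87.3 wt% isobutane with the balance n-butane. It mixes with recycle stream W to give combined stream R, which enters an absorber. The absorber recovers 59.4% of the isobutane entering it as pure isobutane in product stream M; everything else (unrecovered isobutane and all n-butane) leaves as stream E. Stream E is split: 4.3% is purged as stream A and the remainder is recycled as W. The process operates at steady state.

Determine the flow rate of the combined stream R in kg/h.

n-butane enters only via Q and leaves only via the purge: 1308×0.127 = 0.043×(n-butane in E), and the absorber passes all n-butane, so n-butane in R = n-butane in E = 3863.2 kg/h.
isobutane in R: m_A = 1308×0.873 + (1−0.043)·(1−0.594)·m_A, so m_A = 1141.9/0.6115 = 1867.5 kg/h.
R = 1867.5 + 3863.2 = 5730.6 kg/h.

5731 kg/h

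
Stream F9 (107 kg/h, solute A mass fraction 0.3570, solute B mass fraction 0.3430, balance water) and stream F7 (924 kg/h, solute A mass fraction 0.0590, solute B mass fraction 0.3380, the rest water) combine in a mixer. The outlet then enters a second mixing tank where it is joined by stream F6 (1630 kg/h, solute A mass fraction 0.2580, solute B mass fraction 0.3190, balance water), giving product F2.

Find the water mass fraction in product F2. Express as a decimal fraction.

0.4806

Overall, product flow = 2661 kg/h.
water in = 107×0.300 + 924×0.603 + 1630×0.423 = 1278.8 kg/h.
water fraction in F2 = 0.4806.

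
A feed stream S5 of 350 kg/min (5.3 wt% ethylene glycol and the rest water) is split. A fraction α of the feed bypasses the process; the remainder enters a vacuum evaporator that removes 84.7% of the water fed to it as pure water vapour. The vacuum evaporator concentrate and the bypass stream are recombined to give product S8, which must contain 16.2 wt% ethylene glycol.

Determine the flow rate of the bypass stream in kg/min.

All 350×0.053 = 18.55 kg/min of ethylene glycol reaches S8, so S8 = 18.55/0.162 = 114.51 kg/min and vapour = 235.49 kg/min.
The evaporator receives (1−α)·350 of feed at 0.947 water and removes 0.847 of that water:
0.847×0.947×(1−α)×350 = 235.49
(1−α) = 235.49/280.74 = 0.8388;  α = 0.1612.
Bypass flow = 0.1612×350 = 56.407 kg/min.

56.41 kg/min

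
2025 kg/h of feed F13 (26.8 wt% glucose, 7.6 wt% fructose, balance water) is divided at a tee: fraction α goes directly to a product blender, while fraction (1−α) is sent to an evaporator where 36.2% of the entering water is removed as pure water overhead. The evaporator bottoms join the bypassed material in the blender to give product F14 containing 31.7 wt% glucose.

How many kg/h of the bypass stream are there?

All 2025×0.268 = 542.7 kg/h of glucose reaches F14, so F14 = 542.7/0.317 = 1712 kg/h and vapour = 313.01 kg/h.
The evaporator receives (1−α)·2025 of feed at 0.656 water and removes 0.362 of that water:
0.362×0.656×(1−α)×2025 = 313.01
(1−α) = 313.01/480.88 = 0.6509;  α = 0.3491.
Bypass flow = 0.3491×2025 = 706.9 kg/h.

706.9 kg/h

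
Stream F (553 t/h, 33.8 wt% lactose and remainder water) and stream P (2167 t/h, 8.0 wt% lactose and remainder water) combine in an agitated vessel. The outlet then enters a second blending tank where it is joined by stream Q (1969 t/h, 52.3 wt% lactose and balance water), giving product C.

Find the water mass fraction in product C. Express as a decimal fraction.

Overall, product flow = 4689 t/h.
water in = 553×0.662 + 2167×0.920 + 1969×0.477 = 3298.9 t/h.
water fraction in C = 0.704.

0.704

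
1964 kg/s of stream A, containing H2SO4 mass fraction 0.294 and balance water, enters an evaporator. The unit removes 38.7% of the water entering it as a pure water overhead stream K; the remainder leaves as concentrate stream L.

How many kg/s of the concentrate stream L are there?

water entering = 1964×0.706 = 1386.6 kg/s; overhead removed = 0.387×1386.6 = 536.61 kg/s.
Concentrate = 1964 − 536.61 = 1427.4 kg/s.

1427 kg/s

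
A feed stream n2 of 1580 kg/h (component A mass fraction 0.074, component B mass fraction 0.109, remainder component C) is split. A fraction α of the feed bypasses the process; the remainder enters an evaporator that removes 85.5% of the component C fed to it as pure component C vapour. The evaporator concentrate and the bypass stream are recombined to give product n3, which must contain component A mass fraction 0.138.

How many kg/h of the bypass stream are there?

531 kg/h

All 1580×0.074 = 116.92 kg/h of component A reaches n3, so n3 = 116.92/0.138 = 847.25 kg/h and vapour = 732.75 kg/h.
The evaporator receives (1−α)·1580 of feed at 0.817 component C and removes 0.855 of that component C:
0.855×0.817×(1−α)×1580 = 732.75
(1−α) = 732.75/1103.7 = 0.6639;  α = 0.3361.
Bypass flow = 0.3361×1580 = 531.01 kg/h.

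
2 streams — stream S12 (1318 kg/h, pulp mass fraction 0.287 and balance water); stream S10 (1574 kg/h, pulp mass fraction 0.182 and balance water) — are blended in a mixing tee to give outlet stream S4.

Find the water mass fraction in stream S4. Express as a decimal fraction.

0.770

Total flow out = 1318 + 1574 = 2892 kg/h.
water in = 1318×0.713 + 1574×0.818 = 2227.3 kg/h.
water mass fraction in S4 = 2227.3/2892 = 0.770.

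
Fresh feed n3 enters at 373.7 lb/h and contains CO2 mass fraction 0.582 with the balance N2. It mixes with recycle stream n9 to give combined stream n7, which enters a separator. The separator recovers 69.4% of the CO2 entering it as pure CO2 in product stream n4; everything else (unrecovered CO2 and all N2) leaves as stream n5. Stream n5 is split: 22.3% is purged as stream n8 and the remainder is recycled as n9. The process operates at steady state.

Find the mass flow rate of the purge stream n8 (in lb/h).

175.7 lb/h

N2 enters only via n3 and leaves only via the purge: 373.7×0.418 = 0.223×(N2 in n5), and the separator passes all N2, so N2 in n7 = N2 in n5 = 700.48 lb/h.
CO2 in n7: m_A = 373.7×0.582 + (1−0.223)·(1−0.694)·m_A, so m_A = 217.49/0.7622 = 285.34 lb/h.
n5 = (1−0.694)×285.34 + 700.48 = 787.79 lb/h.
Purge n8 = 0.223×787.79 = 175.68 lb/h.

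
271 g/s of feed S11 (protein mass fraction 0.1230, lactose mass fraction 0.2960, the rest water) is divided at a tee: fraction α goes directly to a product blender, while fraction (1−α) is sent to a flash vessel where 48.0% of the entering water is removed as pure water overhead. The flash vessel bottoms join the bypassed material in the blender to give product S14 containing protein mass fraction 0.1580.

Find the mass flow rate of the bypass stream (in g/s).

55.74 g/s

All 271×0.123 = 33.333 g/s of protein reaches S14, so S14 = 33.333/0.158 = 210.97 g/s and vapour = 60.032 g/s.
The evaporator receives (1−α)·271 of feed at 0.581 water and removes 0.480 of that water:
0.480×0.581×(1−α)×271 = 60.032
(1−α) = 60.032/75.576 = 0.7943;  α = 0.2057.
Bypass flow = 0.2057×271 = 55.74 g/s.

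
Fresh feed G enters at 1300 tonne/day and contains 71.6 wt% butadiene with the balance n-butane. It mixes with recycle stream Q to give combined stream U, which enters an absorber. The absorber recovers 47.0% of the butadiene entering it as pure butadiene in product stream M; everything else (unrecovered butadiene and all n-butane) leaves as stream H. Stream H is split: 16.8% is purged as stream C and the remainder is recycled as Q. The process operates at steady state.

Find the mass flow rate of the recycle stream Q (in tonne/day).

n-butane enters only via G and leaves only via the purge: 1300×0.284 = 0.168×(n-butane in H), and the absorber passes all n-butane, so n-butane in U = n-butane in H = 2197.6 tonne/day.
butadiene in U: m_A = 1300×0.716 + (1−0.168)·(1−0.470)·m_A, so m_A = 930.8/0.5590 = 1665 tonne/day.
H = (1−0.470)×1665 + 2197.6 = 3080.1 tonne/day.
Recycle Q = (1−0.168)×3080.1 = 2562.6 tonne/day.

2563 tonne/day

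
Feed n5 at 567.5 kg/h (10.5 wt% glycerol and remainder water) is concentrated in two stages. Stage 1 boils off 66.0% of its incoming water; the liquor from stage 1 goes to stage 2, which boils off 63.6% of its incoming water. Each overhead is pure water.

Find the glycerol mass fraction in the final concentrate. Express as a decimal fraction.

water in feed = 567.5×0.895 = 507.91 kg/h.
After stage 1: water left = (1−0.660)×507.91 = 172.69; stream total = 232.28 kg/h.
After stage 2: water left = (1−0.636)×172.69 = 62.859; final concentrate = 122.45 kg/h.
glycerol fraction = 59.587/122.45 = 0.4866.

0.4866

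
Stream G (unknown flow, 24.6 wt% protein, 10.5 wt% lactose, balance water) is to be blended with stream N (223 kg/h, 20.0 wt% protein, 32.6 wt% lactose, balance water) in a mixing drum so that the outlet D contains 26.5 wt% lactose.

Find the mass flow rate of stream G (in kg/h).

Let G be the unknown flow. Total out = 223 + G.
lactose balance: 72.698 + 0.105·G = 0.265·(223 + G)
(0.105 − 0.265)·G = 0.265×223 − 72.698 = -13.603
G = -13.603 / -0.160 = 85.019 kg/h

85.02 kg/h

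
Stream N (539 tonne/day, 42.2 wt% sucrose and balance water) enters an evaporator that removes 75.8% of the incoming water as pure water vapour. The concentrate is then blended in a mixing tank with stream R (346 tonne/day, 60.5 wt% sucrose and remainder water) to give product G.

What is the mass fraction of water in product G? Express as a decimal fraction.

Vapour removed = 0.758×0.578×539 = 236.15 tonne/day; concentrate = 302.85 tonne/day.
water reaching the mixer = 75.393 (from concentrate) + 346×0.395 = 212.06 tonne/day.
Product flow = 302.85 + 346 = 648.85 tonne/day; water fraction = 0.3268.

0.3268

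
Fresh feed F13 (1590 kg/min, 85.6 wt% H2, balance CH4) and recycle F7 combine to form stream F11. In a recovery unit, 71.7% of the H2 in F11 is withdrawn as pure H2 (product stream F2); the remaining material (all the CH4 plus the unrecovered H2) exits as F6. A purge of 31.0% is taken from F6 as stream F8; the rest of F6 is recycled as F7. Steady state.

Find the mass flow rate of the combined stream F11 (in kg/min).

CH4 enters only via F13 and leaves only via the purge: 1590×0.144 = 0.310×(CH4 in F6), and the recovery unit passes all CH4, so CH4 in F11 = CH4 in F6 = 738.58 kg/min.
H2 in F11: m_A = 1590×0.856 + (1−0.310)·(1−0.717)·m_A, so m_A = 1361/0.8047 = 1691.3 kg/min.
F11 = 1691.3 + 738.58 = 2429.9 kg/min.

2430 kg/min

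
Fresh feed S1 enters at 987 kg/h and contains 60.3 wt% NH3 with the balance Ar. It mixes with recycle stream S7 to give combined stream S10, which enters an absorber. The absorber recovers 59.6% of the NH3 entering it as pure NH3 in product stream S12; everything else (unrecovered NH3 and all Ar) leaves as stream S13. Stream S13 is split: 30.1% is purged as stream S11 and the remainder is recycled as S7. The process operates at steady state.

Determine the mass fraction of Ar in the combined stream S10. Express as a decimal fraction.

0.611

Ar enters only via S1 and leaves only via the purge: 987×0.397 = 0.301×(Ar in S13), and the absorber passes all Ar, so Ar in S10 = Ar in S13 = 1301.8 kg/h.
NH3 in S10: m_A = 987×0.603 + (1−0.301)·(1−0.596)·m_A, so m_A = 595.16/0.7176 = 829.37 kg/h.
S10 = 829.37 + 1301.8 = 2131.2 kg/h.
Ar fraction in S10 = 1301.8/2131.2 = 0.611.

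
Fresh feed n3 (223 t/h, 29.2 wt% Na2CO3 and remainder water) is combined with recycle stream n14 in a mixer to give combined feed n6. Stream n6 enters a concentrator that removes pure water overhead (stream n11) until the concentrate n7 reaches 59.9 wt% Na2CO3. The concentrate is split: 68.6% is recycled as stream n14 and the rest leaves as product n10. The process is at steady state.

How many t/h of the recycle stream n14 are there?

237.5 t/h

Overall Na2CO3 balance (none leaves overhead): Na2CO3 in fresh feed = Na2CO3 in product, i.e. 223×0.292 = (1−0.686)·n7·0.599.
n7 = 65.116/(0.599×0.314) = 346.2 t/h.
Recycle n14 = 0.686×346.2 = 237.5 t/h.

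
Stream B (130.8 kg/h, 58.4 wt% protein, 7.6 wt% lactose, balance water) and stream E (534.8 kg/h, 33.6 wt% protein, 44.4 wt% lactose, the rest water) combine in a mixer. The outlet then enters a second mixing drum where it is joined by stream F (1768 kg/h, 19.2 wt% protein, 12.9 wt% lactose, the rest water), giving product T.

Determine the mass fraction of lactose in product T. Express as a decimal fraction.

0.195

Overall, product flow = 2433.6 kg/h.
lactose in = 130.8×0.076 + 534.8×0.444 + 1768×0.129 = 475.46 kg/h.
lactose fraction in T = 0.195.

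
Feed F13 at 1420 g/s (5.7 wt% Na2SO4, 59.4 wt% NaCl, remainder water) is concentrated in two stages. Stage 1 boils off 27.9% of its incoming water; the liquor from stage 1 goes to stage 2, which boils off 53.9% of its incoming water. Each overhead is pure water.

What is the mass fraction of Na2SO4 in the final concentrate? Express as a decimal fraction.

0.074

water in feed = 1420×0.349 = 495.58 g/s.
After stage 1: water left = (1−0.279)×495.58 = 357.31; stream total = 1281.7 g/s.
After stage 2: water left = (1−0.539)×357.31 = 164.72; final concentrate = 1089.1 g/s.
Na2SO4 fraction = 80.94/1089.1 = 0.074.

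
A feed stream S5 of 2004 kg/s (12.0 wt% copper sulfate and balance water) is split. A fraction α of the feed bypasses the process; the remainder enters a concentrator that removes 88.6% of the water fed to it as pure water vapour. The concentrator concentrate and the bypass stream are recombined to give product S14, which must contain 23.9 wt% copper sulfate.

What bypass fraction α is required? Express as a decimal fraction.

All 2004×0.120 = 240.48 kg/s of copper sulfate reaches S14, so S14 = 240.48/0.239 = 1006.2 kg/s and vapour = 997.81 kg/s.
The evaporator receives (1−α)·2004 of feed at 0.880 water and removes 0.886 of that water:
0.886×0.880×(1−α)×2004 = 997.81
(1−α) = 997.81/1562.5 = 0.6386;  α = 0.3614.

0.361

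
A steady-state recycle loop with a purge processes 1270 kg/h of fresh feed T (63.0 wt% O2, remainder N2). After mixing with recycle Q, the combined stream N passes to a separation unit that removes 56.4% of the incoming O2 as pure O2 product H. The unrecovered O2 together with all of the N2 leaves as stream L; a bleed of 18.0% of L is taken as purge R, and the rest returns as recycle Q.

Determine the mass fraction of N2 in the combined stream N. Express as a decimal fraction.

0.677

N2 enters only via T and leaves only via the purge: 1270×0.370 = 0.180×(N2 in L), and the separation unit passes all N2, so N2 in N = N2 in L = 2610.6 kg/h.
O2 in N: m_A = 1270×0.630 + (1−0.180)·(1−0.564)·m_A, so m_A = 800.1/0.6425 = 1245.3 kg/h.
N = 1245.3 + 2610.6 = 3855.9 kg/h.
N2 fraction in N = 2610.6/3855.9 = 0.677.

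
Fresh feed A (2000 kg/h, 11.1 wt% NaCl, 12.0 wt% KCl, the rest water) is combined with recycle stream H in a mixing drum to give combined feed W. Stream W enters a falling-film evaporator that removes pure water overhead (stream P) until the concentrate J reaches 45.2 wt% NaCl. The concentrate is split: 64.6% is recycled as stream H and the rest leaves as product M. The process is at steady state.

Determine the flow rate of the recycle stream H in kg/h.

896.3 kg/h

Overall NaCl balance (none leaves overhead): NaCl in fresh feed = NaCl in product, i.e. 2000×0.111 = (1−0.646)·J·0.452.
J = 222/(0.452×0.354) = 1387.4 kg/h.
Recycle H = 0.646×1387.4 = 896.28 kg/h.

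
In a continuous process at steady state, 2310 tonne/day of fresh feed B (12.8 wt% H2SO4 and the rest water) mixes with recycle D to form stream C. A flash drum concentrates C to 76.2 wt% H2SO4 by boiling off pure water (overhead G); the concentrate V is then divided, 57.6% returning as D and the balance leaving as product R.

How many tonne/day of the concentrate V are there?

915.2 tonne/day

Overall H2SO4 balance (none leaves overhead): H2SO4 in fresh feed = H2SO4 in product, i.e. 2310×0.128 = (1−0.576)·V·0.762.
V = 295.68/(0.762×0.424) = 915.17 tonne/day.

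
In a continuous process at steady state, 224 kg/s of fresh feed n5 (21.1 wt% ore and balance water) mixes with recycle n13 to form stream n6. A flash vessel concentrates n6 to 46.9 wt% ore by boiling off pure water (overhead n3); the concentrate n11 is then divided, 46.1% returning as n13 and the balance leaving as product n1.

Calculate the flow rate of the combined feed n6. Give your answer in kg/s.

Overall ore balance (none leaves overhead): ore in fresh feed = ore in product, i.e. 224×0.211 = (1−0.461)·n11·0.469.
n11 = 47.264/(0.469×0.539) = 186.97 kg/s.
Recycle n13 = 0.461×186.97 = 86.193 kg/s.
Combined feed n6 = 224 + 86.193 = 310.19 kg/s.

310.2 kg/s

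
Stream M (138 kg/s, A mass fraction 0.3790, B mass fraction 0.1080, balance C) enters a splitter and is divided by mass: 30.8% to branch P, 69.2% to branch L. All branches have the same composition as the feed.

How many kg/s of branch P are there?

42.5 kg/s

Branch P flow = 0.308×138 = 42.504 kg/s.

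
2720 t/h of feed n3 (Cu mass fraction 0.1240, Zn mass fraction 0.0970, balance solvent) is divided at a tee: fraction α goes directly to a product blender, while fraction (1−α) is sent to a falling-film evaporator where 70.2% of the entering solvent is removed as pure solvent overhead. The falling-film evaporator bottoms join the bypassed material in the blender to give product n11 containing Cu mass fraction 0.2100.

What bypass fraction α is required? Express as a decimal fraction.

0.251

All 2720×0.124 = 337.28 t/h of Cu reaches n11, so n11 = 337.28/0.210 = 1606.1 t/h and vapour = 1113.9 t/h.
The evaporator receives (1−α)·2720 of feed at 0.779 solvent and removes 0.702 of that solvent:
0.702×0.779×(1−α)×2720 = 1113.9
(1−α) = 1113.9/1487.5 = 0.7489;  α = 0.2511.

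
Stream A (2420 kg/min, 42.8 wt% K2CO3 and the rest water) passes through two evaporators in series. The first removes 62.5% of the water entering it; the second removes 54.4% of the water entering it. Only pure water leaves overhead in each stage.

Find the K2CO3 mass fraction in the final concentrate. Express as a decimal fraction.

0.814

water in feed = 2420×0.572 = 1384.2 kg/min.
After stage 1: water left = (1−0.625)×1384.2 = 519.09; stream total = 1554.9 kg/min.
After stage 2: water left = (1−0.544)×519.09 = 236.71; final concentrate = 1272.5 kg/min.
K2CO3 fraction = 1035.8/1272.5 = 0.814.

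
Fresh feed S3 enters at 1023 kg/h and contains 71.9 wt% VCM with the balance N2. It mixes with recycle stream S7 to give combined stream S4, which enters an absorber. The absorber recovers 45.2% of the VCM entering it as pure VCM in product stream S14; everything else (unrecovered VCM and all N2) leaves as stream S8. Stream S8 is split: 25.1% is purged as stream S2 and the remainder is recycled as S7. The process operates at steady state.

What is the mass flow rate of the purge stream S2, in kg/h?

N2 enters only via S3 and leaves only via the purge: 1023×0.281 = 0.251×(N2 in S8), and the absorber passes all N2, so N2 in S4 = N2 in S8 = 1145.3 kg/h.
VCM in S4: m_A = 1023×0.719 + (1−0.251)·(1−0.452)·m_A, so m_A = 735.54/0.5895 = 1247.6 kg/h.
S8 = (1−0.452)×1247.6 + 1145.3 = 1829 kg/h.
Purge S2 = 0.251×1829 = 459.07 kg/h.

459.1 kg/h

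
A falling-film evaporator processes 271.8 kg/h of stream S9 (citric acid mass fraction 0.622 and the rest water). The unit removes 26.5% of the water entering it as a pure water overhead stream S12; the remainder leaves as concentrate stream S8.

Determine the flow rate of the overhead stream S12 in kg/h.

27.23 kg/h

water entering = 271.8×0.378 = 102.74 kg/h; overhead removed = 0.265×102.74 = 27.226 kg/h.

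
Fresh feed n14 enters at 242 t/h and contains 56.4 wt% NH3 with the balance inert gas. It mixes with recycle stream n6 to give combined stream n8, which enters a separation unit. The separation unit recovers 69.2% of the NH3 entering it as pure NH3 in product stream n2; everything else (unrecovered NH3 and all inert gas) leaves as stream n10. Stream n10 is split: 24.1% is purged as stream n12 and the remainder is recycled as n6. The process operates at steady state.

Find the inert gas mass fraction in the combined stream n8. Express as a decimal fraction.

inert gas enters only via n14 and leaves only via the purge: 242×0.436 = 0.241×(inert gas in n10), and the separation unit passes all inert gas, so inert gas in n8 = inert gas in n10 = 437.81 t/h.
NH3 in n8: m_A = 242×0.564 + (1−0.241)·(1−0.692)·m_A, so m_A = 136.49/0.7662 = 178.13 t/h.
n8 = 178.13 + 437.81 = 615.94 t/h.
inert gas fraction in n8 = 437.81/615.94 = 0.711.

0.711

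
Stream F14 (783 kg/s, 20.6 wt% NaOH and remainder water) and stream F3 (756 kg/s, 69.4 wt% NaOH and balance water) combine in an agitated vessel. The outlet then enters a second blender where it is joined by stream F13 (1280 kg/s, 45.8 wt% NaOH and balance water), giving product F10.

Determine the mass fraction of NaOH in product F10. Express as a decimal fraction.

Overall, product flow = 2819 kg/s.
NaOH in = 783×0.206 + 756×0.694 + 1280×0.458 = 1272.2 kg/s.
NaOH fraction in F10 = 0.4513.

0.4513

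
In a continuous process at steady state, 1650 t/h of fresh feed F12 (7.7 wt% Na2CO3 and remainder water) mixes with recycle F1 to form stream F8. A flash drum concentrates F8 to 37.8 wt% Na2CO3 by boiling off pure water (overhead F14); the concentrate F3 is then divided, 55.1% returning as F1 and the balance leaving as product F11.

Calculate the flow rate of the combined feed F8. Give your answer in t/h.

Overall Na2CO3 balance (none leaves overhead): Na2CO3 in fresh feed = Na2CO3 in product, i.e. 1650×0.077 = (1−0.551)·F3·0.378.
F3 = 127.05/(0.378×0.449) = 748.58 t/h.
Recycle F1 = 0.551×748.58 = 412.47 t/h.
Combined feed F8 = 1650 + 412.47 = 2062.5 t/h.

2062 t/h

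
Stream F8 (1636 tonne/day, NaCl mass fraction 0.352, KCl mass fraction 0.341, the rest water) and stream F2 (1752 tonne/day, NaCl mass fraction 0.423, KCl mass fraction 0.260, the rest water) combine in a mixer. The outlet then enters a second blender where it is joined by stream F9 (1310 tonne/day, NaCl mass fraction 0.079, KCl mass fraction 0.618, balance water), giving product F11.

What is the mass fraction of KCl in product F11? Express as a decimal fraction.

0.388

Overall, product flow = 4698 tonne/day.
KCl in = 1636×0.341 + 1752×0.260 + 1310×0.618 = 1823 tonne/day.
KCl fraction in F11 = 0.388.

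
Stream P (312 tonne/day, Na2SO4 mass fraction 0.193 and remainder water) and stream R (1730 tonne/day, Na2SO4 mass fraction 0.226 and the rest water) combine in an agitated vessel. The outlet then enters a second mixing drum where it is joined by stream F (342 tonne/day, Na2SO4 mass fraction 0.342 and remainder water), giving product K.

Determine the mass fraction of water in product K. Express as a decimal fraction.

0.762

Overall, product flow = 2384 tonne/day.
water in = 312×0.807 + 1730×0.774 + 342×0.658 = 1815.8 tonne/day.
water fraction in K = 0.762.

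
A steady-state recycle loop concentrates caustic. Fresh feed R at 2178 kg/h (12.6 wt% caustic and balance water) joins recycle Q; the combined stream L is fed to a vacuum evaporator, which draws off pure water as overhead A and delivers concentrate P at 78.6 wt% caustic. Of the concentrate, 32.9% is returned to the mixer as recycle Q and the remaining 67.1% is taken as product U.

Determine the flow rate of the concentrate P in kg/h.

Overall caustic balance (none leaves overhead): caustic in fresh feed = caustic in product, i.e. 2178×0.126 = (1−0.329)·P·0.786.
P = 274.43/(0.786×0.671) = 520.34 kg/h.

520.3 kg/h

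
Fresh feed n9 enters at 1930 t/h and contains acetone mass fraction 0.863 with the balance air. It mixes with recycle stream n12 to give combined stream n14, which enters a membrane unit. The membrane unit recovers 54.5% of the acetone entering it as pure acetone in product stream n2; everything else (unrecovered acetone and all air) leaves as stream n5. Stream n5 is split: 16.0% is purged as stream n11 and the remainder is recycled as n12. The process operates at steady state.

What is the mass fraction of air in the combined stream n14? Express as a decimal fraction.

0.380

air enters only via n9 and leaves only via the purge: 1930×0.137 = 0.160×(air in n5), and the membrane unit passes all air, so air in n14 = air in n5 = 1652.6 t/h.
acetone in n14: m_A = 1930×0.863 + (1−0.160)·(1−0.545)·m_A, so m_A = 1665.6/0.6178 = 2696 t/h.
n14 = 2696 + 1652.6 = 4348.6 t/h.
air fraction in n14 = 1652.6/4348.6 = 0.380.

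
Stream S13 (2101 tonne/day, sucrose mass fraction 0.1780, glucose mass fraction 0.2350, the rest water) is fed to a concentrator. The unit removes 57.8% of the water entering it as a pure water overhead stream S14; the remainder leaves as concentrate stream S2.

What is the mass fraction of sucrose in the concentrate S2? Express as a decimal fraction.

0.2694

sucrose is not removed: 2101×0.178 = 373.98 tonne/day of sucrose enters S2.
water entering = 2101×0.587 = 1233.3 tonne/day; overhead removed = 0.578×1233.3 = 712.84 tonne/day.
Concentrate = 2101 − 712.84 = 1388.2 tonne/day.
Mass fraction = 373.98/1388.2 = 0.2694.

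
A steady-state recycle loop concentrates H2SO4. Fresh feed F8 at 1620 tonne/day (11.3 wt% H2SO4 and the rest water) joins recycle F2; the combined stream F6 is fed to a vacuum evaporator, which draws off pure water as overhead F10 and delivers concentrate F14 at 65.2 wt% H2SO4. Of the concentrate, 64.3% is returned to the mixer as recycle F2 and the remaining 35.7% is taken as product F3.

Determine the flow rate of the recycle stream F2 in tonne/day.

Overall H2SO4 balance (none leaves overhead): H2SO4 in fresh feed = H2SO4 in product, i.e. 1620×0.113 = (1−0.643)·F14·0.652.
F14 = 183.06/(0.652×0.357) = 786.46 tonne/day.
Recycle F2 = 0.643×786.46 = 505.69 tonne/day.

505.7 tonne/day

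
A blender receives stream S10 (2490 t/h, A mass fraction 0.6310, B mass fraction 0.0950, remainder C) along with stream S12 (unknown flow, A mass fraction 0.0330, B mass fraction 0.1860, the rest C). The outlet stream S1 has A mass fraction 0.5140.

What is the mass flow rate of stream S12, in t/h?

605.7 t/h

Let S12 be the unknown flow. Total out = 2490 + S12.
A balance: 1571.2 + 0.033·S12 = 0.514·(2490 + S12)
(0.033 − 0.514)·S12 = 0.514×2490 − 1571.2 = -291.33
S12 = -291.33 / -0.481 = 605.68 t/h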